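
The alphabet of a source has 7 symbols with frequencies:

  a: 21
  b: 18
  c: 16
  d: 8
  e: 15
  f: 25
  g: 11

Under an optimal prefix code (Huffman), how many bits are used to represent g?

Build the tree from the bottom:
d(8) + g(11) → 19
e(15) + c(16) → 31
b(18) + 19 → 37
a(21) + f(25) → 46
31 + 37 → 68
46 + 68 → 114
g sits 4 levels below the root, so its codeword is 4 bits.

4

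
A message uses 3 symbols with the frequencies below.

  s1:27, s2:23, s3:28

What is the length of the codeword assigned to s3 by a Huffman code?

Huffman merges, smallest pair first:
combine s2(23), s1(27) → 50
combine s3(28), 50 → 78
s3 sits one level below the root: a 1-bit codeword.

1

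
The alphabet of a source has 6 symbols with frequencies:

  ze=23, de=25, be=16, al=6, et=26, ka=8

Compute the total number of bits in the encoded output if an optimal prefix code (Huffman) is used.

Merge the two smallest weights repeatedly:
al(6) + ka(8) → 14
14 + be(16) → 30
ze(23) + de(25) → 48
et(26) + 30 → 56
48 + 56 → 104
Each symbol's bit-cost is frequency × depth; summing gives 252 bits (equivalently 14 + 30 + 48 + 56 + 104).

252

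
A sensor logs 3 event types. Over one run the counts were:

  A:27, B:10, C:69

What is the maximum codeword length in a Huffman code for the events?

2

Merge the two lowest-weight nodes at each step:
merge B(10) and A(27): 37
merge 37 and C(69): 106
The first pair merged (B, A) ends up deepest, at depth 2.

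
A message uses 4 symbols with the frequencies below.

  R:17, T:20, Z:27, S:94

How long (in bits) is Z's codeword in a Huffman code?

2

Build the tree from the bottom:
merge R(17) and T(20): 37
merge Z(27) and 37: 64
merge 64 and S(94): 158
Z sits 2 levels below the root, so its codeword is 2 bits.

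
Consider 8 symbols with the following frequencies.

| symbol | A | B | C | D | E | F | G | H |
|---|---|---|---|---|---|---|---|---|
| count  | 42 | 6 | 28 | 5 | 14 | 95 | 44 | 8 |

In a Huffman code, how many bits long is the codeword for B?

6

Huffman merges, smallest pair first:
D(5) + B(6) → 11
H(8) + 11 → 19
E(14) + 19 → 33
C(28) + 33 → 61
A(42) + G(44) → 86
61 + 86 → 147
F(95) + 147 → 242
B sits 6 levels below the root, so its codeword is 6 bits.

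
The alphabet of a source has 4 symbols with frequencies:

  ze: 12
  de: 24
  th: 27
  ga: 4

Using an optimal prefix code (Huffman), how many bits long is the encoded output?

Greedily combine the two least-frequent nodes:
combine ga(4), ze(12) → 16
combine 16, de(24) → 40
combine th(27), 40 → 67
The encoded length is the sum of every internal node's weight: 16 + 40 + 67 = 123 bits.

123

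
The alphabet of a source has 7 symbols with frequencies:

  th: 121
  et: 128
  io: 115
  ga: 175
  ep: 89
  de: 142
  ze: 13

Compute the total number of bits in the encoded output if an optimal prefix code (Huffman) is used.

2134

Greedily combine the two least-frequent nodes:
combine ze(13), ep(89) → 102
combine 102, io(115) → 217
combine th(121), et(128) → 249
combine de(142), ga(175) → 317
combine 217, 249 → 466
combine 317, 466 → 783
The encoded length is the sum of every internal node's weight: 102 + 217 + 249 + 317 + 466 + 783 = 2134 bits.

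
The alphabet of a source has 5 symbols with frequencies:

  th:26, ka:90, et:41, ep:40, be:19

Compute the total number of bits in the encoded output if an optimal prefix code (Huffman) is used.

468

Build the Huffman tree bottom-up:
combine be(19), th(26) → 45
combine ep(40), et(41) → 81
combine 45, 81 → 126
combine ka(90), 126 → 216
Each symbol's bit-cost is frequency × depth; summing gives 468 bits (equivalently 45 + 81 + 126 + 216).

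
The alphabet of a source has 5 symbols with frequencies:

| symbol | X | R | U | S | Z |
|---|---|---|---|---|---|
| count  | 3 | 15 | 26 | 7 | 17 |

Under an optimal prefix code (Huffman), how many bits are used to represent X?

Build the tree from the bottom:
X(3) + S(7) → 10
10 + R(15) → 25
Z(17) + 25 → 42
U(26) + 42 → 68
The subtree containing X is merged 4 times, so code length = 4.

4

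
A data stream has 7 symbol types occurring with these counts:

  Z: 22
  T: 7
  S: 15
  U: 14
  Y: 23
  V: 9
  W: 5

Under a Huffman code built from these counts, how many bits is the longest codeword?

4

Merge the two lowest-weight nodes at each step:
merge W(5) and T(7): 12
merge V(9) and 12: 21
merge U(14) and S(15): 29
merge 21 and Z(22): 43
merge Y(23) and 29: 52
merge 43 and 52: 95
Maximum depth reached is 4.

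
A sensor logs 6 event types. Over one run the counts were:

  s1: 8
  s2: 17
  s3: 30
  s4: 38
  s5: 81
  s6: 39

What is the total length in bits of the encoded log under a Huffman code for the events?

Merge the two smallest weights repeatedly:
merge s1(8) and s2(17): 25
merge 25 and s3(30): 55
merge s4(38) and s6(39): 77
merge 55 and 77: 132
merge s5(81) and 132: 213
Total encoded bits = sum of merged weights = 25 + 55 + 77 + 132 + 213 = 502.

502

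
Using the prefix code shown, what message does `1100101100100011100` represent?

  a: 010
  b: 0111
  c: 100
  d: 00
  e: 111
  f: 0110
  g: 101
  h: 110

Read left to right; each codeword is recognised as soon as it completes (prefix code):
  110→h | 010→a | 110→h | 010→a | 00→d | 111→e | 00→d
Decoded message: hahaded

hahaded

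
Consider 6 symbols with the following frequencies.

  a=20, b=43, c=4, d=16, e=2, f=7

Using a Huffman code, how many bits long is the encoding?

189

Merge the two smallest weights repeatedly:
combine e(2), c(4) → 6
combine 6, f(7) → 13
combine 13, d(16) → 29
combine a(20), 29 → 49
combine b(43), 49 → 92
The encoded length is the sum of every internal node's weight: 6 + 13 + 29 + 49 + 92 = 189 bits.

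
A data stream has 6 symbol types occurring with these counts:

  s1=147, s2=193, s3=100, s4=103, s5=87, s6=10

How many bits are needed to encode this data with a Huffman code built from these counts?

1574

Merge the two smallest weights repeatedly:
merge s6(10) and s5(87): 97
merge 97 and s3(100): 197
merge s4(103) and s1(147): 250
merge s2(193) and 197: 390
merge 250 and 390: 640
The encoded length is the sum of every internal node's weight: 97 + 197 + 250 + 390 + 640 = 1574 bits.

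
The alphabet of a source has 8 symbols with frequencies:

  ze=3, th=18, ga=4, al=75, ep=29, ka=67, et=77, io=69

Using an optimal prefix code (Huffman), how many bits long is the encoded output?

891

Merge the two smallest weights repeatedly:
merge ze(3) and ga(4): 7
merge 7 and th(18): 25
merge 25 and ep(29): 54
merge 54 and ka(67): 121
merge io(69) and al(75): 144
merge et(77) and 121: 198
merge 144 and 198: 342
Each symbol's bit-cost is frequency × depth; summing gives 891 bits (equivalently 7 + 25 + 54 + 121 + 144 + 198 + 342).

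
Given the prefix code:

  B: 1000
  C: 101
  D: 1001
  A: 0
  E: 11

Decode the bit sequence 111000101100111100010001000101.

Read left to right; each codeword is recognised as soon as it completes (prefix code):
  11→E | 1000→B | 101→C | 1001→D | 11→E | 1000→B | 1000→B | 1000→B | 101→C
Decoded message: EBCDEBBBC

EBCDEBBBC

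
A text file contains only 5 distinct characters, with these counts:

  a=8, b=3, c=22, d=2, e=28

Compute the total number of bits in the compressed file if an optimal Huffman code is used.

116

Build the Huffman tree bottom-up:
d(2) + b(3) → 5
5 + a(8) → 13
13 + c(22) → 35
e(28) + 35 → 63
Each symbol's bit-cost is frequency × depth; summing gives 116 bits (equivalently 5 + 13 + 35 + 63).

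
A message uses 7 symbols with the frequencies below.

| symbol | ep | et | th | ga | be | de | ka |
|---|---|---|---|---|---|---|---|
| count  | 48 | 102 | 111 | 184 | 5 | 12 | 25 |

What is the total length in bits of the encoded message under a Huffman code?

1123

Build the Huffman tree bottom-up:
merge be(5) and de(12): 17
merge 17 and ka(25): 42
merge 42 and ep(48): 90
merge 90 and et(102): 192
merge th(111) and ga(184): 295
merge 192 and 295: 487
Total encoded bits = sum of merged weights = 17 + 42 + 90 + 192 + 295 + 487 = 1123.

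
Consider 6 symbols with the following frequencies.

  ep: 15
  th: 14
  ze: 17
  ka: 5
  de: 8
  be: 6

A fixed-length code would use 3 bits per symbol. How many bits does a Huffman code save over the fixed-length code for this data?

35

Fixed-length: 3 bits × 65 symbols = 195 bits.
Huffman merges:
ka(5) + be(6) → 11
de(8) + 11 → 19
th(14) + ep(15) → 29
ze(17) + 19 → 36
29 + 36 → 65
Huffman total = 11 + 19 + 29 + 36 + 65 = 160 bits.
Saving = 195 − 160 = 35 bits.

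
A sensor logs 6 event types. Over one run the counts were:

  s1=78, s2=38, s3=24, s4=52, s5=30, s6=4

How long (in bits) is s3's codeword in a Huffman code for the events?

4

Build the tree from the bottom:
s6(4) + s3(24) → 28
28 + s5(30) → 58
s2(38) + s4(52) → 90
58 + s1(78) → 136
90 + 136 → 226
The subtree containing s3 is merged 4 times, so code length = 4.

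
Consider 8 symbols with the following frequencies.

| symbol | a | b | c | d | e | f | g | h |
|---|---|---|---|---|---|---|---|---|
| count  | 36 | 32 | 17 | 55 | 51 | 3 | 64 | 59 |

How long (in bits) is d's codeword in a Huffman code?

3

Repeatedly merge the two smallest:
f(3) + c(17) → 20
20 + b(32) → 52
a(36) + e(51) → 87
52 + d(55) → 107
h(59) + g(64) → 123
87 + 107 → 194
123 + 194 → 317
d sits 3 levels below the root, so its codeword is 3 bits.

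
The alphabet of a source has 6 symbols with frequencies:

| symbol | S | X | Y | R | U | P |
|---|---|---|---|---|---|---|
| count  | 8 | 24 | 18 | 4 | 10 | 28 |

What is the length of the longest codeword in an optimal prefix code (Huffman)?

4

Merge the two lowest-weight nodes at each step:
combine R(4), S(8) → 12
combine U(10), 12 → 22
combine Y(18), 22 → 40
combine X(24), P(28) → 52
combine 40, 52 → 92
Maximum depth reached is 4.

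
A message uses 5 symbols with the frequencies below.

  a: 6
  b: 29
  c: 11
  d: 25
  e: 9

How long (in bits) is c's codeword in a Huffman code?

3

Build the tree from the bottom:
merge a(6) and e(9): 15
merge c(11) and 15: 26
merge d(25) and 26: 51
merge b(29) and 51: 80
The subtree containing c is merged 3 times, so code length = 3.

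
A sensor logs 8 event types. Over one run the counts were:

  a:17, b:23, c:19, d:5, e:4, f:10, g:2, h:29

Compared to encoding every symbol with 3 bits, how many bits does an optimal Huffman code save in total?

35

Fixed-length: 3 bits × 109 symbols = 327 bits.
Huffman merges:
combine g(2), e(4) → 6
combine d(5), 6 → 11
combine f(10), 11 → 21
combine a(17), c(19) → 36
combine 21, b(23) → 44
combine h(29), 36 → 65
combine 44, 65 → 109
Huffman total = 6 + 11 + 21 + 36 + 44 + 65 + 109 = 292 bits.
Saving = 327 − 292 = 35 bits.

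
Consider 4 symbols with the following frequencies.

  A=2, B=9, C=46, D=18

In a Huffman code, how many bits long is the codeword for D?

2

Repeatedly merge the two smallest:
A(2) + B(9) → 11
11 + D(18) → 29
29 + C(46) → 75
D sits 2 levels below the root, so its codeword is 2 bits.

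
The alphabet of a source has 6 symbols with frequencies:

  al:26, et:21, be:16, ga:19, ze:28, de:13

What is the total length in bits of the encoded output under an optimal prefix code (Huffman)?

Merge the two smallest weights repeatedly:
merge de(13) and be(16): 29
merge ga(19) and et(21): 40
merge al(26) and ze(28): 54
merge 29 and 40: 69
merge 54 and 69: 123
The encoded length is the sum of every internal node's weight: 29 + 40 + 54 + 69 + 123 = 315 bits.

315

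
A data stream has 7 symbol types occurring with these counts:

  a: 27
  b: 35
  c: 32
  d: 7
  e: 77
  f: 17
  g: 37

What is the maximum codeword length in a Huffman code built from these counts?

4

Merge the two lowest-weight nodes at each step:
combine d(7), f(17) → 24
combine 24, a(27) → 51
combine c(32), b(35) → 67
combine g(37), 51 → 88
combine 67, e(77) → 144
combine 88, 144 → 232
Maximum depth reached is 4.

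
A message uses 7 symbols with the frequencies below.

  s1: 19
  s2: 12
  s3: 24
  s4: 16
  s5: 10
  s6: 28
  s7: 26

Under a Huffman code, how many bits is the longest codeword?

4

Merge the two lowest-weight nodes at each step:
merge s5(10) and s2(12): 22
merge s4(16) and s1(19): 35
merge 22 and s3(24): 46
merge s7(26) and s6(28): 54
merge 35 and 46: 81
merge 54 and 81: 135
The rarest symbols sit at the bottom; the longest codeword is 4 bits.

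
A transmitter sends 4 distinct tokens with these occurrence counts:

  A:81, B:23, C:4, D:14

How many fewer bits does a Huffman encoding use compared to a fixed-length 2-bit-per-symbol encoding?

63

Fixed-length: 2 bits × 122 symbols = 244 bits.
Huffman merges:
C(4) + D(14) → 18
18 + B(23) → 41
41 + A(81) → 122
Huffman total = 18 + 41 + 122 = 181 bits.
Saving = 244 − 181 = 63 bits.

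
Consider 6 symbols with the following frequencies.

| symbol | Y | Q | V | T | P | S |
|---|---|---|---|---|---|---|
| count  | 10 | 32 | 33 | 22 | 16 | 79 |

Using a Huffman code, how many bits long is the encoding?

444

Merge the two smallest weights repeatedly:
combine Y(10), P(16) → 26
combine T(22), 26 → 48
combine Q(32), V(33) → 65
combine 48, 65 → 113
combine S(79), 113 → 192
The encoded length is the sum of every internal node's weight: 26 + 48 + 65 + 113 + 192 = 444 bits.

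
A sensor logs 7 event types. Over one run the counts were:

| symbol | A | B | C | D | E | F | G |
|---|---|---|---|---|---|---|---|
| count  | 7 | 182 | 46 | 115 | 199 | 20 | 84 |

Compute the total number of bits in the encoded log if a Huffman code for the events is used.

Greedily combine the two least-frequent nodes:
merge A(7) and F(20): 27
merge 27 and C(46): 73
merge 73 and G(84): 157
merge D(115) and 157: 272
merge B(182) and E(199): 381
merge 272 and 381: 653
Total encoded bits = sum of merged weights = 27 + 73 + 157 + 272 + 381 + 653 = 1563.

1563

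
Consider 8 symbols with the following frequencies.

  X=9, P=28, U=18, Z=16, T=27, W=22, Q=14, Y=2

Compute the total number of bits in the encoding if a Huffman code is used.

Merge the two smallest weights repeatedly:
combine Y(2), X(9) → 11
combine 11, Q(14) → 25
combine Z(16), U(18) → 34
combine W(22), 25 → 47
combine T(27), P(28) → 55
combine 34, 47 → 81
combine 55, 81 → 136
The encoded length is the sum of every internal node's weight: 11 + 25 + 34 + 47 + 55 + 81 + 136 = 389 bits.

389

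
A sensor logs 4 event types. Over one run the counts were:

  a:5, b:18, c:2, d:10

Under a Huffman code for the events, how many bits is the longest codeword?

Merge the two lowest-weight nodes at each step:
c(2) + a(5) → 7
7 + d(10) → 17
17 + b(18) → 35
The rarest symbols sit at the bottom; the longest codeword is 3 bits.

3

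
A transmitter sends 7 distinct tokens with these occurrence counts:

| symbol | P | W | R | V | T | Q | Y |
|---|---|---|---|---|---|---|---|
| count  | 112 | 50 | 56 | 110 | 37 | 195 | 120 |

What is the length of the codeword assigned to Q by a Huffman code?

Huffman merges, smallest pair first:
merge T(37) and W(50): 87
merge R(56) and 87: 143
merge V(110) and P(112): 222
merge Y(120) and 143: 263
merge Q(195) and 222: 417
merge 263 and 417: 680
The subtree containing Q is merged 2 times, so code length = 2.

2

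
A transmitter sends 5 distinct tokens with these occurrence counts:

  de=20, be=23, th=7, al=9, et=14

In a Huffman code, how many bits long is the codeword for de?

Repeatedly merge the two smallest:
merge th(7) and al(9): 16
merge et(14) and 16: 30
merge de(20) and be(23): 43
merge 30 and 43: 73
de sits 2 levels below the root, so its codeword is 2 bits.

2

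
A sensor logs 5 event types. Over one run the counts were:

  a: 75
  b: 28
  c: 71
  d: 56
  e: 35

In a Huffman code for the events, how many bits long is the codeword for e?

3

Build the tree from the bottom:
combine b(28), e(35) → 63
combine d(56), 63 → 119
combine c(71), a(75) → 146
combine 119, 146 → 265
e's leaf is at depth 3, giving a 3-bit codeword.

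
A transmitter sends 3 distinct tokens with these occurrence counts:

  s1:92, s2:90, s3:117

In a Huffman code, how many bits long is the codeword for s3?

Huffman merges, smallest pair first:
s2(90) + s1(92) → 182
s3(117) + 182 → 299
s3 is a child of the root — depth 1, so its codeword is a single bit.

1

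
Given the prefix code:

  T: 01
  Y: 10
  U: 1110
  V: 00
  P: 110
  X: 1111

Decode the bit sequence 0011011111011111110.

Read left to right; each codeword is recognised as soon as it completes (prefix code):
  00→V | 110→P | 1111→X | 10→Y | 1111→X | 1110→U
Decoded message: VPXYXU

VPXYXU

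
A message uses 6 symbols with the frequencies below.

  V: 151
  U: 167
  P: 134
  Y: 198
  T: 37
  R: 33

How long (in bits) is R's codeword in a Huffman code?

Huffman merges, smallest pair first:
merge R(33) and T(37): 70
merge 70 and P(134): 204
merge V(151) and U(167): 318
merge Y(198) and 204: 402
merge 318 and 402: 720
R sits 4 levels below the root, so its codeword is 4 bits.

4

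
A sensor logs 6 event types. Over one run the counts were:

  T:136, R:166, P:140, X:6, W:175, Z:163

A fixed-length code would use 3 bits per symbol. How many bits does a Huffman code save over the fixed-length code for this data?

Fixed-length: 3 bits × 786 symbols = 2358 bits.
Huffman merges:
X(6) + T(136) → 142
P(140) + 142 → 282
Z(163) + R(166) → 329
W(175) + 282 → 457
329 + 457 → 786
Huffman total = 142 + 282 + 329 + 457 + 786 = 1996 bits.
Saving = 2358 − 1996 = 362 bits.

362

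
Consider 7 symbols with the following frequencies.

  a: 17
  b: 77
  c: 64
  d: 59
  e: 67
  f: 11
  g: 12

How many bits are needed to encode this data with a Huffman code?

Build the Huffman tree bottom-up:
combine f(11), g(12) → 23
combine a(17), 23 → 40
combine 40, d(59) → 99
combine c(64), e(67) → 131
combine b(77), 99 → 176
combine 131, 176 → 307
The encoded length is the sum of every internal node's weight: 23 + 40 + 99 + 131 + 176 + 307 = 776 bits.

776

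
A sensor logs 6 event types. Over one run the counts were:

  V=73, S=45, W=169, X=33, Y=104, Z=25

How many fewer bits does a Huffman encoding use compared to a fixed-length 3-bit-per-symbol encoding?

Fixed-length: 3 bits × 449 symbols = 1347 bits.
Huffman merges:
merge Z(25) and X(33): 58
merge S(45) and 58: 103
merge V(73) and 103: 176
merge Y(104) and W(169): 273
merge 176 and 273: 449
Huffman total = 58 + 103 + 176 + 273 + 449 = 1059 bits.
Saving = 1347 − 1059 = 288 bits.

288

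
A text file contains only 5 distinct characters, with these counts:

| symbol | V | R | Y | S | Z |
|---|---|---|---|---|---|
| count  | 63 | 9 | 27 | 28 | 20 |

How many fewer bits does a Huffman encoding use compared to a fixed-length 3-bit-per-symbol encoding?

126

Fixed-length: 3 bits × 147 symbols = 441 bits.
Huffman merges:
combine R(9), Z(20) → 29
combine Y(27), S(28) → 55
combine 29, 55 → 84
combine V(63), 84 → 147
Huffman total = 29 + 55 + 84 + 147 = 315 bits.
Saving = 441 − 315 = 126 bits.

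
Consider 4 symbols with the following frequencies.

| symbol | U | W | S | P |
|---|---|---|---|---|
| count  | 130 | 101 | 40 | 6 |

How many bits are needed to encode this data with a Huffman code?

Merge the two smallest weights repeatedly:
combine P(6), S(40) → 46
combine 46, W(101) → 147
combine U(130), 147 → 277
The encoded length is the sum of every internal node's weight: 46 + 147 + 277 = 470 bits.

470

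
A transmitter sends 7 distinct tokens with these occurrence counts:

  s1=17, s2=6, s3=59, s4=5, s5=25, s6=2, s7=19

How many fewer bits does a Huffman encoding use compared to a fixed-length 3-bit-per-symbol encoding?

Fixed-length: 3 bits × 133 symbols = 399 bits.
Huffman merges:
combine s6(2), s4(5) → 7
combine s2(6), 7 → 13
combine 13, s1(17) → 30
combine s7(19), s5(25) → 44
combine 30, 44 → 74
combine s3(59), 74 → 133
Huffman total = 7 + 13 + 30 + 44 + 74 + 133 = 301 bits.
Saving = 399 − 301 = 98 bits.

98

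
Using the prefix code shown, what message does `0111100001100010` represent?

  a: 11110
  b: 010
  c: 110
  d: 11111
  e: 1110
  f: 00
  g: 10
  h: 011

Read left to right; each codeword is recognised as soon as it completes (prefix code):
  011→h | 110→c | 00→f | 011→h | 00→f | 010→b
Decoded message: hcfhfb

hcfhfb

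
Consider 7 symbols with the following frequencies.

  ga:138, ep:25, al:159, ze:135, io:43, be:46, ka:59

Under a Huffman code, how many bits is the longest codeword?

Merge the two lowest-weight nodes at each step:
ep(25) + io(43) → 68
be(46) + ka(59) → 105
68 + 105 → 173
ze(135) + ga(138) → 273
al(159) + 173 → 332
273 + 332 → 605
The first pair merged (ep, io) ends up deepest, at depth 4.

4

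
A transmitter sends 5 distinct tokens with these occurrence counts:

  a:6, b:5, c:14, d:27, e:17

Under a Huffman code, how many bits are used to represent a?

Build the tree from the bottom:
b(5) + a(6) → 11
11 + c(14) → 25
e(17) + 25 → 42
d(27) + 42 → 69
a's leaf is at depth 4, giving a 4-bit codeword.

4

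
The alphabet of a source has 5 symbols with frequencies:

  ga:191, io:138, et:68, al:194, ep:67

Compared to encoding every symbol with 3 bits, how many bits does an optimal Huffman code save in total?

Fixed-length: 3 bits × 658 symbols = 1974 bits.
Huffman merges:
ep(67) + et(68) → 135
135 + io(138) → 273
ga(191) + al(194) → 385
273 + 385 → 658
Huffman total = 135 + 273 + 385 + 658 = 1451 bits.
Saving = 1974 − 1451 = 523 bits.

523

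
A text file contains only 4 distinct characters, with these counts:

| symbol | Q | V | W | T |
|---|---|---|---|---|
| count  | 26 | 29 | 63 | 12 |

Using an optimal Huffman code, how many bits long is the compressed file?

235

Build the Huffman tree bottom-up:
combine T(12), Q(26) → 38
combine V(29), 38 → 67
combine W(63), 67 → 130
The encoded length is the sum of every internal node's weight: 38 + 67 + 130 = 235 bits.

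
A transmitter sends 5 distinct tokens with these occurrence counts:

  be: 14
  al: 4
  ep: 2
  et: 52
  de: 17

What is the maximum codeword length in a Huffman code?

4

Merge the two lowest-weight nodes at each step:
merge ep(2) and al(4): 6
merge 6 and be(14): 20
merge de(17) and 20: 37
merge 37 and et(52): 89
The rarest symbols sit at the bottom; the longest codeword is 4 bits.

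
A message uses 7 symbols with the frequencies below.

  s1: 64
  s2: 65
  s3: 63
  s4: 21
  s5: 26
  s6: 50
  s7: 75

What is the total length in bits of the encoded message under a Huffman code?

999

Merge the two smallest weights repeatedly:
s4(21) + s5(26) → 47
47 + s6(50) → 97
s3(63) + s1(64) → 127
s2(65) + s7(75) → 140
97 + 127 → 224
140 + 224 → 364
Total encoded bits = sum of merged weights = 47 + 97 + 127 + 140 + 224 + 364 = 999.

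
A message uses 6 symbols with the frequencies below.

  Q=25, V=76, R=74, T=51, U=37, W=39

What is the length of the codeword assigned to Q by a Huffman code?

3

Huffman merges, smallest pair first:
merge Q(25) and U(37): 62
merge W(39) and T(51): 90
merge 62 and R(74): 136
merge V(76) and 90: 166
merge 136 and 166: 302
The subtree containing Q is merged 3 times, so code length = 3.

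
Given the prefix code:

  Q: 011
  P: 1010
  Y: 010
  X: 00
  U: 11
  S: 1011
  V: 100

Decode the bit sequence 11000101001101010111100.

Read left to right; each codeword is recognised as soon as it completes (prefix code):
  11→U | 00→X | 010→Y | 100→V | 11→U | 010→Y | 1011→S | 11→U | 00→X
Decoded message: UXYVUYSUX

UXYVUYSUX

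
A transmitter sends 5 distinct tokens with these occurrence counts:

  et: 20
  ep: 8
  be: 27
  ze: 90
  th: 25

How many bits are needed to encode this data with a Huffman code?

Build the Huffman tree bottom-up:
combine ep(8), et(20) → 28
combine th(25), be(27) → 52
combine 28, 52 → 80
combine 80, ze(90) → 170
Each symbol's bit-cost is frequency × depth; summing gives 330 bits (equivalently 28 + 52 + 80 + 170).

330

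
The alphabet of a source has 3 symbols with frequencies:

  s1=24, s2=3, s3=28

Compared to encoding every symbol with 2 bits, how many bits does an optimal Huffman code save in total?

Fixed-length: 2 bits × 55 symbols = 110 bits.
Huffman merges:
merge s2(3) and s1(24): 27
merge 27 and s3(28): 55
Huffman total = 27 + 55 = 82 bits.
Saving = 110 − 82 = 28 bits.

28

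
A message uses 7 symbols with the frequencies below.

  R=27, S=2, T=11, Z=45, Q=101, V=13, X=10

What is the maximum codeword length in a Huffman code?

6

Merge the two lowest-weight nodes at each step:
S(2) + X(10) → 12
T(11) + 12 → 23
V(13) + 23 → 36
R(27) + 36 → 63
Z(45) + 63 → 108
Q(101) + 108 → 209
The rarest symbols sit at the bottom; the longest codeword is 6 bits.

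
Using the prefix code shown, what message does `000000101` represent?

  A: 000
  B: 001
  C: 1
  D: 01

Read left to right; each codeword is recognised as soon as it completes (prefix code):
  000→A | 000→A | 1→C | 01→D
Decoded message: AACD

AACD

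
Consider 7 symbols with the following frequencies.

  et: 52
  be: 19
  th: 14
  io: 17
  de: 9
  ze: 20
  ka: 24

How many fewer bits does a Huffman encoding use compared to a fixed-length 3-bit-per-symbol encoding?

Fixed-length: 3 bits × 155 symbols = 465 bits.
Huffman merges:
combine de(9), th(14) → 23
combine io(17), be(19) → 36
combine ze(20), 23 → 43
combine ka(24), 36 → 60
combine 43, et(52) → 95
combine 60, 95 → 155
Huffman total = 23 + 36 + 43 + 60 + 95 + 155 = 412 bits.
Saving = 465 − 412 = 53 bits.

53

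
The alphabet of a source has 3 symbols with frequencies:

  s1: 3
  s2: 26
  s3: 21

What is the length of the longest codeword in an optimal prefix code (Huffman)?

Merge the two lowest-weight nodes at each step:
combine s1(3), s3(21) → 24
combine 24, s2(26) → 50
The rarest symbols sit at the bottom; the longest codeword is 2 bits.

2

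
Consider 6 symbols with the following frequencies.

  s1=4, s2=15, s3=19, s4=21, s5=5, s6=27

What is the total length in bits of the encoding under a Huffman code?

215

Greedily combine the two least-frequent nodes:
s1(4) + s5(5) → 9
9 + s2(15) → 24
s3(19) + s4(21) → 40
24 + s6(27) → 51
40 + 51 → 91
Each symbol's bit-cost is frequency × depth; summing gives 215 bits (equivalently 9 + 24 + 40 + 51 + 91).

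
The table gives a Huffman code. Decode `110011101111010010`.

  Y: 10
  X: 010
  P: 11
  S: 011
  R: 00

PRPYPPXX

Read left to right; each codeword is recognised as soon as it completes (prefix code):
  11→P | 00→R | 11→P | 10→Y | 11→P | 11→P | 010→X | 010→X
Decoded message: PRPYPPXX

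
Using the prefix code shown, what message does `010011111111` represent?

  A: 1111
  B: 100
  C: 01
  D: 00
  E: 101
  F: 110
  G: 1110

CDAA

Read left to right; each codeword is recognised as soon as it completes (prefix code):
  01→C | 00→D | 1111→A | 1111→A
Decoded message: CDAA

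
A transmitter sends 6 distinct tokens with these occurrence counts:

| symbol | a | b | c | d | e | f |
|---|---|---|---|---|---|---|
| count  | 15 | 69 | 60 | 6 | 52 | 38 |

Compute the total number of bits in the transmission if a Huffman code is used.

560

Greedily combine the two least-frequent nodes:
d(6) + a(15) → 21
21 + f(38) → 59
e(52) + 59 → 111
c(60) + b(69) → 129
111 + 129 → 240
Total encoded bits = sum of merged weights = 21 + 59 + 111 + 129 + 240 = 560.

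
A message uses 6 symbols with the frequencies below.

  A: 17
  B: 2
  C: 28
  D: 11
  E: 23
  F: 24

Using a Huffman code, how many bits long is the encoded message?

Build the Huffman tree bottom-up:
merge B(2) and D(11): 13
merge 13 and A(17): 30
merge E(23) and F(24): 47
merge C(28) and 30: 58
merge 47 and 58: 105
Total encoded bits = sum of merged weights = 13 + 30 + 47 + 58 + 105 = 253.

253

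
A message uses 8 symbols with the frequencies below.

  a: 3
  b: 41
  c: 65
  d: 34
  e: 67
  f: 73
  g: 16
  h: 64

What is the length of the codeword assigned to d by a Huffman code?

4

Build the tree from the bottom:
combine a(3), g(16) → 19
combine 19, d(34) → 53
combine b(41), 53 → 94
combine h(64), c(65) → 129
combine e(67), f(73) → 140
combine 94, 129 → 223
combine 140, 223 → 363
d's leaf is at depth 4, giving a 4-bit codeword.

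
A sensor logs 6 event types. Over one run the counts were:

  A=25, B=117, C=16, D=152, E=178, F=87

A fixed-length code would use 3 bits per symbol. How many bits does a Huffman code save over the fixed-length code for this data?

Fixed-length: 3 bits × 575 symbols = 1725 bits.
Huffman merges:
combine C(16), A(25) → 41
combine 41, F(87) → 128
combine B(117), 128 → 245
combine D(152), E(178) → 330
combine 245, 330 → 575
Huffman total = 41 + 128 + 245 + 330 + 575 = 1319 bits.
Saving = 1725 − 1319 = 406 bits.

406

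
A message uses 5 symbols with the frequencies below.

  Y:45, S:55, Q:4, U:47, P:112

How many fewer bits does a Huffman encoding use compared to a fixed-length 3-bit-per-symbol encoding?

230

Fixed-length: 3 bits × 263 symbols = 789 bits.
Huffman merges:
Q(4) + Y(45) → 49
U(47) + 49 → 96
S(55) + 96 → 151
P(112) + 151 → 263
Huffman total = 49 + 96 + 151 + 263 = 559 bits.
Saving = 789 − 559 = 230 bits.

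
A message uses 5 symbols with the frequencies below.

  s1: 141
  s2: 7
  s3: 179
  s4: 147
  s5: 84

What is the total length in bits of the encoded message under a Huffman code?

1207

Merge the two smallest weights repeatedly:
s2(7) + s5(84) → 91
91 + s1(141) → 232
s4(147) + s3(179) → 326
232 + 326 → 558
Total encoded bits = sum of merged weights = 91 + 232 + 326 + 558 = 1207.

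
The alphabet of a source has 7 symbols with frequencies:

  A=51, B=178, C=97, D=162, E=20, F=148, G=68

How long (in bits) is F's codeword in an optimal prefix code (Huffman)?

2

Repeatedly merge the two smallest:
combine E(20), A(51) → 71
combine G(68), 71 → 139
combine C(97), 139 → 236
combine F(148), D(162) → 310
combine B(178), 236 → 414
combine 310, 414 → 724
F's leaf is at depth 2, giving a 2-bit codeword.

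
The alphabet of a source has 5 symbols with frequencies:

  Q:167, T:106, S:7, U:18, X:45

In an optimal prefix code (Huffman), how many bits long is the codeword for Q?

1

Repeatedly merge the two smallest:
merge S(7) and U(18): 25
merge 25 and X(45): 70
merge 70 and T(106): 176
merge Q(167) and 176: 343
Q sits one level below the root: a 1-bit codeword.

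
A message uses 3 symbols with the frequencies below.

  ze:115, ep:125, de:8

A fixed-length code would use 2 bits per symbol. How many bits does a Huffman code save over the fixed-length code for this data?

125

Fixed-length: 2 bits × 248 symbols = 496 bits.
Huffman merges:
de(8) + ze(115) → 123
123 + ep(125) → 248
Huffman total = 123 + 248 = 371 bits.
Saving = 496 − 371 = 125 bits.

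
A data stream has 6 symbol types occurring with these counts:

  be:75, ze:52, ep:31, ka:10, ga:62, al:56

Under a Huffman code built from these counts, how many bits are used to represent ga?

2

Build the tree from the bottom:
ka(10) + ep(31) → 41
41 + ze(52) → 93
al(56) + ga(62) → 118
be(75) + 93 → 168
118 + 168 → 286
The subtree containing ga is merged 2 times, so code length = 2.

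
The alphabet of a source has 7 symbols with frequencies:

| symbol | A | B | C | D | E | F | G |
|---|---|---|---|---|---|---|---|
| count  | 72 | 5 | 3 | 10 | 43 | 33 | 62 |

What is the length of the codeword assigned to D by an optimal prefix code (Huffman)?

4

Repeatedly merge the two smallest:
C(3) + B(5) → 8
8 + D(10) → 18
18 + F(33) → 51
E(43) + 51 → 94
G(62) + A(72) → 134
94 + 134 → 228
D's leaf is at depth 4, giving a 4-bit codeword.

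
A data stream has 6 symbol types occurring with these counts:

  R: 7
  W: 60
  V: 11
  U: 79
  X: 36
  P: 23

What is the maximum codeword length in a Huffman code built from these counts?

5

Merge the two lowest-weight nodes at each step:
R(7) + V(11) → 18
18 + P(23) → 41
X(36) + 41 → 77
W(60) + 77 → 137
U(79) + 137 → 216
The first pair merged (R, V) ends up deepest, at depth 5.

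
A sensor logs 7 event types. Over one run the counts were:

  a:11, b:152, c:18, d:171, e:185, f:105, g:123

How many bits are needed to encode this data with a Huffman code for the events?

1950

Greedily combine the two least-frequent nodes:
combine a(11), c(18) → 29
combine 29, f(105) → 134
combine g(123), 134 → 257
combine b(152), d(171) → 323
combine e(185), 257 → 442
combine 323, 442 → 765
The encoded length is the sum of every internal node's weight: 29 + 134 + 257 + 323 + 442 + 765 = 1950 bits.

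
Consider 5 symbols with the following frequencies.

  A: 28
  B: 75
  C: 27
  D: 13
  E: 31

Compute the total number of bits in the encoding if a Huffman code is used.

372

Merge the two smallest weights repeatedly:
D(13) + C(27) → 40
A(28) + E(31) → 59
40 + 59 → 99
B(75) + 99 → 174
Each symbol's bit-cost is frequency × depth; summing gives 372 bits (equivalently 40 + 59 + 99 + 174).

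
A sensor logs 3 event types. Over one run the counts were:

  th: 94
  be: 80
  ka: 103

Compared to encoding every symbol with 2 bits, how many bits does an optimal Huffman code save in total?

Fixed-length: 2 bits × 277 symbols = 554 bits.
Huffman merges:
combine be(80), th(94) → 174
combine ka(103), 174 → 277
Huffman total = 174 + 277 = 451 bits.
Saving = 554 − 451 = 103 bits.

103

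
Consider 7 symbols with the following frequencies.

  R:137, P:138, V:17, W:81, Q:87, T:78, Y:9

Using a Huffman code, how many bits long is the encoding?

1392

Greedily combine the two least-frequent nodes:
merge Y(9) and V(17): 26
merge 26 and T(78): 104
merge W(81) and Q(87): 168
merge 104 and R(137): 241
merge P(138) and 168: 306
merge 241 and 306: 547
Each symbol's bit-cost is frequency × depth; summing gives 1392 bits (equivalently 26 + 104 + 168 + 241 + 306 + 547).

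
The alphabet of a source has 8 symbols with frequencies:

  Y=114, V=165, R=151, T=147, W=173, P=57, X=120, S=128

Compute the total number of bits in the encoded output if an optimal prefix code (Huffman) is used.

Greedily combine the two least-frequent nodes:
P(57) + Y(114) → 171
X(120) + S(128) → 248
T(147) + R(151) → 298
V(165) + 171 → 336
W(173) + 248 → 421
298 + 336 → 634
421 + 634 → 1055
Total encoded bits = sum of merged weights = 171 + 248 + 298 + 336 + 421 + 634 + 1055 = 3163.

3163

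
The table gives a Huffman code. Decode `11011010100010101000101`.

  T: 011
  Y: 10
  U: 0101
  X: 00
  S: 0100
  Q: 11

Read left to right; each codeword is recognised as soon as it completes (prefix code):
  11→Q | 011→T | 0101→U | 00→X | 0101→U | 0100→S | 0101→U
Decoded message: QTUXUSU

QTUXUSU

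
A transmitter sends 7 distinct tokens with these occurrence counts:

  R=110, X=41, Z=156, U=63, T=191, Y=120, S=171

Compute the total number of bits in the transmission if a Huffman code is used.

2298

Build the Huffman tree bottom-up:
X(41) + U(63) → 104
104 + R(110) → 214
Y(120) + Z(156) → 276
S(171) + T(191) → 362
214 + 276 → 490
362 + 490 → 852
The encoded length is the sum of every internal node's weight: 104 + 214 + 276 + 362 + 490 + 852 = 2298 bits.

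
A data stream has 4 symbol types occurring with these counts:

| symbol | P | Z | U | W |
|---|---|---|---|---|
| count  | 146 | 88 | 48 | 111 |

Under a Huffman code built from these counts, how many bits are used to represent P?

Huffman merges, smallest pair first:
combine U(48), Z(88) → 136
combine W(111), 136 → 247
combine P(146), 247 → 393
P is a child of the root — depth 1, so its codeword is a single bit.

1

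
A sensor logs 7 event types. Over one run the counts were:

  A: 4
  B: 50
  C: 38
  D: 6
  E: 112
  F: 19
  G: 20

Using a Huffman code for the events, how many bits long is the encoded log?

Greedily combine the two least-frequent nodes:
combine A(4), D(6) → 10
combine 10, F(19) → 29
combine G(20), 29 → 49
combine C(38), 49 → 87
combine B(50), 87 → 137
combine E(112), 137 → 249
Each symbol's bit-cost is frequency × depth; summing gives 561 bits (equivalently 10 + 29 + 49 + 87 + 137 + 249).

561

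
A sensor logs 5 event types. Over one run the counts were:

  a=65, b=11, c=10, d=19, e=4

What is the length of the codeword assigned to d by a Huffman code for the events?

2

Huffman merges, smallest pair first:
merge e(4) and c(10): 14
merge b(11) and 14: 25
merge d(19) and 25: 44
merge 44 and a(65): 109
d's leaf is at depth 2, giving a 2-bit codeword.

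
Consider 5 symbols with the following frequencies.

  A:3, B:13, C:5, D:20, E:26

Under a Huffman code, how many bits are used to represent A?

4

Huffman merges, smallest pair first:
merge A(3) and C(5): 8
merge 8 and B(13): 21
merge D(20) and 21: 41
merge E(26) and 41: 67
A's leaf is at depth 4, giving a 4-bit codeword.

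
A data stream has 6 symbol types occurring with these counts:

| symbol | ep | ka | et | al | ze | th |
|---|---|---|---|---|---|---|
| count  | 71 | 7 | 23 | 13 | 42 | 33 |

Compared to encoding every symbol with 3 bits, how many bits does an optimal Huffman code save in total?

Fixed-length: 3 bits × 189 symbols = 567 bits.
Huffman merges:
combine ka(7), al(13) → 20
combine 20, et(23) → 43
combine th(33), ze(42) → 75
combine 43, ep(71) → 114
combine 75, 114 → 189
Huffman total = 20 + 43 + 75 + 114 + 189 = 441 bits.
Saving = 567 − 441 = 126 bits.

126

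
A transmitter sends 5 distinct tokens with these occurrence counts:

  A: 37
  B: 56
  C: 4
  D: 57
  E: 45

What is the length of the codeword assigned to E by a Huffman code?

Build the tree from the bottom:
C(4) + A(37) → 41
41 + E(45) → 86
B(56) + D(57) → 113
86 + 113 → 199
The subtree containing E is merged 2 times, so code length = 2.

2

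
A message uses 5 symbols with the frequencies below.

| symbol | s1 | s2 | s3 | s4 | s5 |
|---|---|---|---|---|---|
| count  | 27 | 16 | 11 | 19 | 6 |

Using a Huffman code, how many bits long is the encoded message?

Greedily combine the two least-frequent nodes:
s5(6) + s3(11) → 17
s2(16) + 17 → 33
s4(19) + s1(27) → 46
33 + 46 → 79
The encoded length is the sum of every internal node's weight: 17 + 33 + 46 + 79 = 175 bits.

175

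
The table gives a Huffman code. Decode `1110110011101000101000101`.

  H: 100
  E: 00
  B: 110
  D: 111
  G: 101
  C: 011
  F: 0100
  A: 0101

Read left to right; each codeword is recognised as soon as it completes (prefix code):
  111→D | 011→C | 00→E | 111→D | 0100→F | 0101→A | 00→E | 0101→A
Decoded message: DCEDFAEA

DCEDFAEA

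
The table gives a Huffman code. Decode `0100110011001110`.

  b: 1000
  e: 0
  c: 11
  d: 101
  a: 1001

eaaace

Read left to right; each codeword is recognised as soon as it completes (prefix code):
  0→e | 1001→a | 1001→a | 1001→a | 11→c | 0→e
Decoded message: eaaace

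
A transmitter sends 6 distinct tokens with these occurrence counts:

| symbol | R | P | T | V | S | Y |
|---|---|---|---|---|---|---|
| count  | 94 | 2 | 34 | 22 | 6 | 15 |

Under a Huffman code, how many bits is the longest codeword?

5

Merge the two lowest-weight nodes at each step:
merge P(2) and S(6): 8
merge 8 and Y(15): 23
merge V(22) and 23: 45
merge T(34) and 45: 79
merge 79 and R(94): 173
The first pair merged (P, S) ends up deepest, at depth 5.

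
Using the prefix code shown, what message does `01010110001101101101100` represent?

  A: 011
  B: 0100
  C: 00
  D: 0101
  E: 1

Read left to right; each codeword is recognised as soon as it completes (prefix code):
  0101→D | 011→A | 00→C | 011→A | 011→A | 011→A | 011→A | 00→C
Decoded message: DACAAAAC

DACAAAAC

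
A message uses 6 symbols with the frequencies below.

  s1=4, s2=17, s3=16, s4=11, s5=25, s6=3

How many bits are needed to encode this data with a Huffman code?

177

Merge the two smallest weights repeatedly:
s6(3) + s1(4) → 7
7 + s4(11) → 18
s3(16) + s2(17) → 33
18 + s5(25) → 43
33 + 43 → 76
Total encoded bits = sum of merged weights = 7 + 18 + 33 + 43 + 76 = 177.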